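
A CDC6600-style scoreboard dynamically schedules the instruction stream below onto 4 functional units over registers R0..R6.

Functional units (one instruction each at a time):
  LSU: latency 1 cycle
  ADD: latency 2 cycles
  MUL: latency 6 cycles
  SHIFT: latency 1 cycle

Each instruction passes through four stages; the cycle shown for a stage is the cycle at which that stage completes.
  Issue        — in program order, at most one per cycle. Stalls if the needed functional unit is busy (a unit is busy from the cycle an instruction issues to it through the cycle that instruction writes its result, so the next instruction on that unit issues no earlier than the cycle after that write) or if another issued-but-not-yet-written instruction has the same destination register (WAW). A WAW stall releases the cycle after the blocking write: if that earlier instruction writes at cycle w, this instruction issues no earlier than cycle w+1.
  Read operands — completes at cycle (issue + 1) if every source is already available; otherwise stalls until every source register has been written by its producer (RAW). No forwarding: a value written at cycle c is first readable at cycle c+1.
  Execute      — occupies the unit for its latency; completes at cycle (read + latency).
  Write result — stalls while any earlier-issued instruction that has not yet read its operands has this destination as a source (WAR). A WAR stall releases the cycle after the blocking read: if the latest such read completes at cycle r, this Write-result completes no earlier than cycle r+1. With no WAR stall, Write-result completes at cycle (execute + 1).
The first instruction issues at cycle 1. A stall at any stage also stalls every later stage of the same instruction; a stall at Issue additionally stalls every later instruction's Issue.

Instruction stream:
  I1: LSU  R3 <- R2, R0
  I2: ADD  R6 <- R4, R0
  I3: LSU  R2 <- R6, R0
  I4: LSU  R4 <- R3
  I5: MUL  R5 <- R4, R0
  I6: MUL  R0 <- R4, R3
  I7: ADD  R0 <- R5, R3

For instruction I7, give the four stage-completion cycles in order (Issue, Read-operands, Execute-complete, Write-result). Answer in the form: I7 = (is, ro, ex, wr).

I7 = (31, 32, 34, 35)

t=1  I1 dispatched to LSU
t=2  I1 operands ready; I2 dispatched to ADD
t=3  I1 complete; I2 operands ready
t=4  R3←I1
t=5  I2 complete; I3 dispatched to LSU
t=6  R6←I2
t=7  I3 operands ready
t=8  I3 complete
t=9  R2←I3
t=10  I4 dispatched to LSU
t=11  I4 operands ready; I5 dispatched to MUL
t=12  I4 complete
t=13  R4←I4
t=14  I5 operands ready
t=20  I5 complete
t=21  R5←I5
t=22  I6 dispatched to MUL
t=23  I6 operands ready
t=29  I6 complete
t=30  R0←I6
t=31  I7 dispatched to ADD
t=32  I7 operands ready
t=34  I7 complete
t=35  R0←I7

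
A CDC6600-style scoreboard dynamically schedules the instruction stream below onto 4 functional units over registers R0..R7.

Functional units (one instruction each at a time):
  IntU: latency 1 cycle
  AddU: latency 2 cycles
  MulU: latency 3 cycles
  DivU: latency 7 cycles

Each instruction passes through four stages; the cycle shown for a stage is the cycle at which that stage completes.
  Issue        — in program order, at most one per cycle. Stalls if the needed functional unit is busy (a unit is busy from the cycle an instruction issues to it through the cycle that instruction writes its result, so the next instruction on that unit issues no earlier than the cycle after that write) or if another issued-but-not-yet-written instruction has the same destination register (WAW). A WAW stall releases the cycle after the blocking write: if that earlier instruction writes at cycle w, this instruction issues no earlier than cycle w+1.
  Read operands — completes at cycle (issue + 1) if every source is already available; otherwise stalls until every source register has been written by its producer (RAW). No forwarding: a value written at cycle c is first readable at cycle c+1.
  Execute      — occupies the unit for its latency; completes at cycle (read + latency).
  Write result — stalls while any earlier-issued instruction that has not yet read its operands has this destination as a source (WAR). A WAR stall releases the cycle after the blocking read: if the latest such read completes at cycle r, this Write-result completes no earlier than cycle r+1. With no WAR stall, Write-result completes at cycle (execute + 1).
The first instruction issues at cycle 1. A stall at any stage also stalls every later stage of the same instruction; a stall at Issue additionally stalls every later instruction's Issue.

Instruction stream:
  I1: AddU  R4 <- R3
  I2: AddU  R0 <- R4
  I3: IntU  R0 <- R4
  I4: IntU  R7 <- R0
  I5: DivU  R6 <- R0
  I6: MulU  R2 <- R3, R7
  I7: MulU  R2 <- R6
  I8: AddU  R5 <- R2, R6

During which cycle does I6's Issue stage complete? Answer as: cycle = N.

[1] I1 issues→AddU
[2] I1 reads
[4] I1 exec-done
[5] I1 writes R4
[6] I2 issues→AddU
[7] I2 reads
[9] I2 exec-done
[10] I2 writes R0
[11] I3 issues→IntU
[12] I3 reads
[13] I3 exec-done
[14] I3 writes R0
[15] I4 issues→IntU
[16] I4 reads · I5 issues→DivU
[17] I4 exec-done · I5 reads · I6 issues→MulU
[18] I4 writes R7
[19] I6 reads
[22] I6 exec-done
[23] I6 writes R2
[24] I5 exec-done · I7 issues→MulU
[25] I5 writes R6 · I8 issues→AddU
[26] I7 reads
[29] I7 exec-done
[30] I7 writes R2
[31] I8 reads
[33] I8 exec-done
[34] I8 writes R5

cycle = 17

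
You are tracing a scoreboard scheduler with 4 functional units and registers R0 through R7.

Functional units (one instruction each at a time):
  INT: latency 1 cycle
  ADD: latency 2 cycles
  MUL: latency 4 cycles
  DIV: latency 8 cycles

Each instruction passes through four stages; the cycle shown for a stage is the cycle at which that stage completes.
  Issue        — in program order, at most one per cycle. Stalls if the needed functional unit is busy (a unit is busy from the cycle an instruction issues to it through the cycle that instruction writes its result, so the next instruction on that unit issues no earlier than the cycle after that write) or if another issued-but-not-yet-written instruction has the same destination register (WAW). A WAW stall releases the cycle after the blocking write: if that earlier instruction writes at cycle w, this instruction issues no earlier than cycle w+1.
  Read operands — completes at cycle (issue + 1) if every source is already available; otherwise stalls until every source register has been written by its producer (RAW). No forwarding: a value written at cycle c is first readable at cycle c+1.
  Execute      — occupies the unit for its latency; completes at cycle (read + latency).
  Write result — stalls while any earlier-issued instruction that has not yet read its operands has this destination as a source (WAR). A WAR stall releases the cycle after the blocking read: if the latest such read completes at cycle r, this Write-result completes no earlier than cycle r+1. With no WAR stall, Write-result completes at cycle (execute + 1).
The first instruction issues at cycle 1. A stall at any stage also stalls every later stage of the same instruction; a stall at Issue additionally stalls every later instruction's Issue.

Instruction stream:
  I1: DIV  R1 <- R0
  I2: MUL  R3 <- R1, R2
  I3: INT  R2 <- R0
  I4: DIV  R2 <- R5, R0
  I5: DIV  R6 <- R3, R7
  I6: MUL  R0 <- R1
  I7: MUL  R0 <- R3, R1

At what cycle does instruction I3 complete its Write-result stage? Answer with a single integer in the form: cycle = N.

I1: IS=1 RO=2 EX=10 WR=11
I2: IS=2 RO=12 EX=16 WR=17  [RAW R1: wait I1 write@11]
I3: IS=3 RO=4 EX=5 WR=13  [WAR R2: wait I2 read@12]
I4: IS=14 RO=15 EX=23 WR=24  [WAW R2: wait I3 write@13]
I5: IS=25 RO=26 EX=34 WR=35  [struct: DIV busy until I4 writes@24]
I6: IS=26 RO=27 EX=31 WR=32
I7: IS=33 RO=34 EX=38 WR=39  [struct: MUL busy until I6 writes@32]

cycle = 13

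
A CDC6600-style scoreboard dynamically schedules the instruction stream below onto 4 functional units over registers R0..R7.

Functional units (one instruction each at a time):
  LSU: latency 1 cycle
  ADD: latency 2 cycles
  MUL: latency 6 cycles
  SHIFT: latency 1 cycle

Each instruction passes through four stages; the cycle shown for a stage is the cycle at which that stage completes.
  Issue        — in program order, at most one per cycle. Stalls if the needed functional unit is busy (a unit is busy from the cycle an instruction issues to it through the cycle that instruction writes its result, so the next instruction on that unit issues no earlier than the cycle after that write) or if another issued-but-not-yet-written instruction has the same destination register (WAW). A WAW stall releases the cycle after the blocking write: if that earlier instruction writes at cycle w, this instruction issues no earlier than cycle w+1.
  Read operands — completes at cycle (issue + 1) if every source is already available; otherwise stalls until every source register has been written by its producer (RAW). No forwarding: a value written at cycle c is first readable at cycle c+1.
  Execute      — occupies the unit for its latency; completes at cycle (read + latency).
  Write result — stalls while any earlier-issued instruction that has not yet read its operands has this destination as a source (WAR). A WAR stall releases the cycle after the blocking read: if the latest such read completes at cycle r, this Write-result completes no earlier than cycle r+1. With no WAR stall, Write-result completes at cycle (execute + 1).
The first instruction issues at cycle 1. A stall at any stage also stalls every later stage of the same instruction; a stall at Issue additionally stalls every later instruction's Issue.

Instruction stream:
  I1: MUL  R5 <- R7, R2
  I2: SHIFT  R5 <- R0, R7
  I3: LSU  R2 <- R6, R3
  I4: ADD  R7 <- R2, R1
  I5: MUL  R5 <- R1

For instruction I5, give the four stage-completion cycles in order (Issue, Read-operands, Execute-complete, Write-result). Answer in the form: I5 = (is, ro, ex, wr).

I5 = (14, 15, 21, 22)

[I1] 1/2/8/9
[I2] 10/11/12/13  (WAW R5: wait I1 write@9)
[I3] 11/12/13/14
[I4] 12/15/17/18  (RAW R2: wait I3 write@14)
[I5] 14/15/21/22  (WAW R5: wait I2 write@13)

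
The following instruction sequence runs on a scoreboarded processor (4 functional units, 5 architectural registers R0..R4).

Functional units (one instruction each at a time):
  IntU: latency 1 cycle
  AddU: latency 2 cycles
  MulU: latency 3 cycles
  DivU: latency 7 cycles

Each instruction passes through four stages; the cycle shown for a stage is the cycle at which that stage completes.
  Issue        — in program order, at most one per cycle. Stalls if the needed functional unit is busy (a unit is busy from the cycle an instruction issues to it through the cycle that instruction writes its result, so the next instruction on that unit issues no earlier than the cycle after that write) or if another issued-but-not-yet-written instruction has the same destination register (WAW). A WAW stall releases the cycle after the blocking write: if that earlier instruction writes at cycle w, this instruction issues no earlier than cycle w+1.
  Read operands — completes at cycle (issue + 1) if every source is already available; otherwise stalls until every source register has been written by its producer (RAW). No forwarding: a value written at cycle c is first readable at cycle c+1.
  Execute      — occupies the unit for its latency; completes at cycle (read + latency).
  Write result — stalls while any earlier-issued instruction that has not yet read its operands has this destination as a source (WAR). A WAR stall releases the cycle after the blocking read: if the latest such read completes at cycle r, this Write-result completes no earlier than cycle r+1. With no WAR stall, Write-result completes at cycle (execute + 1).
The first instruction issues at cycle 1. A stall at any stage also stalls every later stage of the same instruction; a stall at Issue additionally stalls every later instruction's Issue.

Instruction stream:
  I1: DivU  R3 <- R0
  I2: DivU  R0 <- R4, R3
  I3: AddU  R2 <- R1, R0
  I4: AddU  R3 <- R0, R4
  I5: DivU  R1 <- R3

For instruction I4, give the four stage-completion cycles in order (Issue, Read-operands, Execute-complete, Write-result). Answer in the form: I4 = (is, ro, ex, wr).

I4 = (25, 26, 28, 29)

I1 -> (1, 2, 9, 10)
I2 -> (11, 12, 19, 20)  // struct: DivU busy until I1 writes@10
I3 -> (12, 21, 23, 24)  // RAW R0: wait I2 write@20
I4 -> (25, 26, 28, 29)  // struct: AddU busy until I3 writes@24
I5 -> (26, 30, 37, 38)  // RAW R3: wait I4 write@29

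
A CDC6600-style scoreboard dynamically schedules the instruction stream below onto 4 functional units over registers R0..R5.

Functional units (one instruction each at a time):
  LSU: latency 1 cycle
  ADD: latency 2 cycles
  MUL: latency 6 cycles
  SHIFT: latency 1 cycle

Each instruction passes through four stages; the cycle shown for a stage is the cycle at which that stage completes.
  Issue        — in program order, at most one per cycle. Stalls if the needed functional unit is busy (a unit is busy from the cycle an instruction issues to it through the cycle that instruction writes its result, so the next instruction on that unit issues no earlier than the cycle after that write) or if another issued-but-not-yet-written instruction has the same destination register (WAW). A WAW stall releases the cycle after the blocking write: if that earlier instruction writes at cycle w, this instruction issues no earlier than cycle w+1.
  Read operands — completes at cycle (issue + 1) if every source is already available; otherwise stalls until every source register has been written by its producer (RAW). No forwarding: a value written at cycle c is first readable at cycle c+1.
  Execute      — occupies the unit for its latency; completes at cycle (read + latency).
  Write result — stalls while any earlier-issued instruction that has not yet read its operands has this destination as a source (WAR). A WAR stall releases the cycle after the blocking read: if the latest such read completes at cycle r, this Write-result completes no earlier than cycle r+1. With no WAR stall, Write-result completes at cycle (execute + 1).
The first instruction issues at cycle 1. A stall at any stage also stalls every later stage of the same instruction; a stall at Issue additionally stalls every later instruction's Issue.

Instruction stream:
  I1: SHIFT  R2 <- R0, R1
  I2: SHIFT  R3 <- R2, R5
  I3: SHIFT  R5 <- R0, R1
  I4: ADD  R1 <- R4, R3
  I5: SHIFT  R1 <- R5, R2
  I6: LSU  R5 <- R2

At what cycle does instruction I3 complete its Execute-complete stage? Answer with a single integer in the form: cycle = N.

  I1 | 1 | 2 | 3 | 4
  I2 | 5 | 6 | 7 | 8   struct: SHIFT busy until I1 writes@4
  I3 | 9 | 10 | 11 | 12   struct: SHIFT busy until I2 writes@8
  I4 | 10 | 11 | 13 | 14
  I5 | 15 | 16 | 17 | 18   WAW R1: wait I4 write@14
  I6 | 16 | 17 | 18 | 19

cycle = 11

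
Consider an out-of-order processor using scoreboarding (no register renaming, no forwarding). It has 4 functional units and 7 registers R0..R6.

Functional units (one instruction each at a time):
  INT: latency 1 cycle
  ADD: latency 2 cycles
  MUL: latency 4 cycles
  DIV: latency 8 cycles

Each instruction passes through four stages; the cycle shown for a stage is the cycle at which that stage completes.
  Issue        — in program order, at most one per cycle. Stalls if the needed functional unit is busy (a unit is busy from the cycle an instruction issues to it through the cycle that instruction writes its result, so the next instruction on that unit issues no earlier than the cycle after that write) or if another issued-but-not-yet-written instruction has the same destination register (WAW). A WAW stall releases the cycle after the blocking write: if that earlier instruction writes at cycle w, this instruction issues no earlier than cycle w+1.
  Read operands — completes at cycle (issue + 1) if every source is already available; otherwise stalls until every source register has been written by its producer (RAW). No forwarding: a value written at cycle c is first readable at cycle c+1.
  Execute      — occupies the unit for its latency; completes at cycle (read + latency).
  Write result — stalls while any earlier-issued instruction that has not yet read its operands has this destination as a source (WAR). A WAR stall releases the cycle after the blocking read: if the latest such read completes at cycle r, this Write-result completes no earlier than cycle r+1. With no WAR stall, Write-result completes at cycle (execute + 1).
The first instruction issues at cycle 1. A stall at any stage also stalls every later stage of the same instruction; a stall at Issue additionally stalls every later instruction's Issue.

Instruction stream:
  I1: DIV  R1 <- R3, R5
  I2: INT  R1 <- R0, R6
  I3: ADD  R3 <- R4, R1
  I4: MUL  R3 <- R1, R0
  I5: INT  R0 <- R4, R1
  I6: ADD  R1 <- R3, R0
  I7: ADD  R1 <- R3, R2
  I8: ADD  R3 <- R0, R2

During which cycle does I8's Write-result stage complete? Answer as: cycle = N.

cycle = 40

t=1  I1 issues→DIV
t=2  I1 reads
t=10  I1 exec-done
t=11  I1 writes R1
t=12  I2 issues→INT
t=13  I2 reads · I3 issues→ADD
t=14  I2 exec-done
t=15  I2 writes R1
t=16  I3 reads
t=18  I3 exec-done
t=19  I3 writes R3
t=20  I4 issues→MUL
t=21  I4 reads · I5 issues→INT
t=22  I5 reads · I6 issues→ADD
t=23  I5 exec-done
t=24  I5 writes R0
t=25  I4 exec-done
t=26  I4 writes R3
t=27  I6 reads
t=29  I6 exec-done
t=30  I6 writes R1
t=31  I7 issues→ADD
t=32  I7 reads
t=34  I7 exec-done
t=35  I7 writes R1
t=36  I8 issues→ADD
t=37  I8 reads
t=39  I8 exec-done
t=40  I8 writes R3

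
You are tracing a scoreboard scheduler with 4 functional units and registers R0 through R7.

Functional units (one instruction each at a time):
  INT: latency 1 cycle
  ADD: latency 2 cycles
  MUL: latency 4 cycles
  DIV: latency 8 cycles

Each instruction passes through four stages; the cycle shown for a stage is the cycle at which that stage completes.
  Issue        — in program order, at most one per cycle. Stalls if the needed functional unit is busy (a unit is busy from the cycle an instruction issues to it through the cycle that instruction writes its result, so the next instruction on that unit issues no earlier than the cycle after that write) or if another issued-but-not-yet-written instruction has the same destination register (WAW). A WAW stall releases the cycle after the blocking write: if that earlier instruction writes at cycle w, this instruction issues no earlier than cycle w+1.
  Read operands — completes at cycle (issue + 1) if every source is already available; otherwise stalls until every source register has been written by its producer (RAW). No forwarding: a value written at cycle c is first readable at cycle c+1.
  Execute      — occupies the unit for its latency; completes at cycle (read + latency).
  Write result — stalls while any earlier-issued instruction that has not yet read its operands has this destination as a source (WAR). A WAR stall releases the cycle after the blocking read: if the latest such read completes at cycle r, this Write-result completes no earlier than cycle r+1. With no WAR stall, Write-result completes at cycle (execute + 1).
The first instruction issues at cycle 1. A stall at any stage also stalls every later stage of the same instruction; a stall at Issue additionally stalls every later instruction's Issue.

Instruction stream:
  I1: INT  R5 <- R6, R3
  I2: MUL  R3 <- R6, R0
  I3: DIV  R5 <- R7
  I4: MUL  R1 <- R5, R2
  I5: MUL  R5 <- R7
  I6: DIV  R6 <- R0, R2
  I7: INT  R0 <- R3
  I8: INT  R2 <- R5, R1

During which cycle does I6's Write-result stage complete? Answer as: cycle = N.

cycle = 33

[1] I1 dispatched to INT
[2] I1 operands ready | I2 dispatched to MUL
[3] I1 complete | I2 operands ready
[4] R5←I1
[5] I3 dispatched to DIV
[6] I3 operands ready
[7] I2 complete
[8] R3←I2
[9] I4 dispatched to MUL
[14] I3 complete
[15] R5←I3
[16] I4 operands ready
[20] I4 complete
[21] R1←I4
[22] I5 dispatched to MUL
[23] I5 operands ready | I6 dispatched to DIV
[24] I6 operands ready | I7 dispatched to INT
[25] I7 operands ready
[26] I7 complete
[27] I5 complete | R0←I7
[28] R5←I5 | I8 dispatched to INT
[29] I8 operands ready
[30] I8 complete
[31] R2←I8
[32] I6 complete
[33] R6←I6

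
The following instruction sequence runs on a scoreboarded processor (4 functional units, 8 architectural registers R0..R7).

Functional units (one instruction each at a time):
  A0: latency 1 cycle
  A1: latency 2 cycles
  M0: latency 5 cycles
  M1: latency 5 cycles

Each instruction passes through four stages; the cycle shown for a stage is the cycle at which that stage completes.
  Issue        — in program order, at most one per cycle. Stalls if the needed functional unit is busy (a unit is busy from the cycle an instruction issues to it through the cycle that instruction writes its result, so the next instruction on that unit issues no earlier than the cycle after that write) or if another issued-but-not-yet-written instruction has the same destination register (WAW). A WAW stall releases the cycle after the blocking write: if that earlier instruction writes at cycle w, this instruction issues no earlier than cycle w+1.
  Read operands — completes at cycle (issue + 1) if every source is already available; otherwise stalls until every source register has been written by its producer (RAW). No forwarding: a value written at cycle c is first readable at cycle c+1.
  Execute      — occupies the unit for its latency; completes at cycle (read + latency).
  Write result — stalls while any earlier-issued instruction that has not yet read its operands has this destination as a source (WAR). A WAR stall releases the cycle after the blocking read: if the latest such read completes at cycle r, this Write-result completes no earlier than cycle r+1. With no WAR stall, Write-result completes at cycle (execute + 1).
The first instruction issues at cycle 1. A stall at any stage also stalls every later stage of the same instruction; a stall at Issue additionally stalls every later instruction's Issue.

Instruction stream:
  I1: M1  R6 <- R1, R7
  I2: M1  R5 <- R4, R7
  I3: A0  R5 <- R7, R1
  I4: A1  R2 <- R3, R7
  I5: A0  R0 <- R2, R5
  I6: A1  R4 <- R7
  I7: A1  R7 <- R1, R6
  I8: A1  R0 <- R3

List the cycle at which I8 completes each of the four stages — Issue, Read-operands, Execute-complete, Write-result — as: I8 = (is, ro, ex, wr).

I8 = (33, 34, 36, 37)

  I1 | 1 | 2 | 7 | 8
  I2 | 9 | 10 | 15 | 16   struct: M1 busy until I1 writes@8
  I3 | 17 | 18 | 19 | 20   WAW R5: wait I2 write@16
  I4 | 18 | 19 | 21 | 22
  I5 | 21 | 23 | 24 | 25   struct: A0 busy until I3 writes@20 · RAW R2: wait I4 write@22
  I6 | 23 | 24 | 26 | 27   struct: A1 busy until I4 writes@22
  I7 | 28 | 29 | 31 | 32   struct: A1 busy until I6 writes@27
  I8 | 33 | 34 | 36 | 37   struct: A1 busy until I7 writes@32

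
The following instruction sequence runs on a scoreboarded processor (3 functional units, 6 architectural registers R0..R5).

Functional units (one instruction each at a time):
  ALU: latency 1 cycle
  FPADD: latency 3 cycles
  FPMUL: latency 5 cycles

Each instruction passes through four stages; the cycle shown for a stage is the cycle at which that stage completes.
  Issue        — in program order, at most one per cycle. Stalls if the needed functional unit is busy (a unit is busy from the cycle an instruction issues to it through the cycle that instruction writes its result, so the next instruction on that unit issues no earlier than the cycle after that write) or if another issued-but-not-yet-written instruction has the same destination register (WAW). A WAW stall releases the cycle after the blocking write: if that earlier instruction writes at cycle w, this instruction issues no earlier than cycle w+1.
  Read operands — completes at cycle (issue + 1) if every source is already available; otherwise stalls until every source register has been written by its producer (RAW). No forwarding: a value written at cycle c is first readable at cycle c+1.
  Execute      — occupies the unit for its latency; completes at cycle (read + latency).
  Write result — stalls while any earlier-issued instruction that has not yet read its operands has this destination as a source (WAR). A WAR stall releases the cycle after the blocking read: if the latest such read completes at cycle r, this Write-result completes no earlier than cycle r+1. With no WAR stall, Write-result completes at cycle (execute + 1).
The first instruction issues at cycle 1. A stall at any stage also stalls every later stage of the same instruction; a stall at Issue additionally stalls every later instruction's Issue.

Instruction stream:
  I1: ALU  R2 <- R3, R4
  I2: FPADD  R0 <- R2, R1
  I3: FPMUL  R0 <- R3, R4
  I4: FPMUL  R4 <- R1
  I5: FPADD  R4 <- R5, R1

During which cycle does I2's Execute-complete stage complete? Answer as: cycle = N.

cycle = 8

1) issue 1, read 2, done 3, write 4
2) issue 2, read 5, done 8, write 9  <RAW R2: wait I1 write@4>
3) issue 10, read 11, done 16, write 17  <WAW R0: wait I2 write@9>
4) issue 18, read 19, done 24, write 25  <struct: FPMUL busy until I3 writes@17>
5) issue 26, read 27, done 30, write 31  <WAW R4: wait I4 write@25>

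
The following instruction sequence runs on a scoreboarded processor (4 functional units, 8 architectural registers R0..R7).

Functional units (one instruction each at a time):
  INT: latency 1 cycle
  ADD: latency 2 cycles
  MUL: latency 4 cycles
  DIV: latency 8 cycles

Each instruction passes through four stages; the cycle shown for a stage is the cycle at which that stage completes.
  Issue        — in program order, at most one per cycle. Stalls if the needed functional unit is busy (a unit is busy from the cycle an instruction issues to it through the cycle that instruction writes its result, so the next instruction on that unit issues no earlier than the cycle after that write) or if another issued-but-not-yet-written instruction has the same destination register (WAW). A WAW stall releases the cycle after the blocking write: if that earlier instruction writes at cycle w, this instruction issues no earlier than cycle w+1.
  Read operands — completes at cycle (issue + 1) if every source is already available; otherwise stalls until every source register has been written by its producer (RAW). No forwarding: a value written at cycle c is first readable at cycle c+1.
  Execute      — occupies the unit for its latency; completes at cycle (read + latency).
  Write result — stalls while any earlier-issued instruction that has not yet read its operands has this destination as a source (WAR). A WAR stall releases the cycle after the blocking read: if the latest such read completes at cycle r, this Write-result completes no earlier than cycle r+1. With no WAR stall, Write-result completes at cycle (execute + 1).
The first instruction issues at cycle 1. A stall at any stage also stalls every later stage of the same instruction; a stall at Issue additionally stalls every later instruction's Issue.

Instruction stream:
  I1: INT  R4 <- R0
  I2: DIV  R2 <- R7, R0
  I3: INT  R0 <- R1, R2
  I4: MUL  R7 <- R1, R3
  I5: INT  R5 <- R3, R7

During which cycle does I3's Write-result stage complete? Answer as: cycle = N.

cycle = 15

cycle 1: issue I1 (INT)
cycle 2: I1 read-ops; issue I2 (DIV)
cycle 3: I1 finished on INT; I2 read-ops
cycle 4: I1→R4
cycle 5: issue I3 (INT)
cycle 6: issue I4 (MUL)
cycle 7: I4 read-ops
cycle 11: I2 finished on DIV; I4 finished on MUL
cycle 12: I2→R2; I4→R7
cycle 13: I3 read-ops
cycle 14: I3 finished on INT
cycle 15: I3→R0
cycle 16: issue I5 (INT)
cycle 17: I5 read-ops
cycle 18: I5 finished on INT
cycle 19: I5→R5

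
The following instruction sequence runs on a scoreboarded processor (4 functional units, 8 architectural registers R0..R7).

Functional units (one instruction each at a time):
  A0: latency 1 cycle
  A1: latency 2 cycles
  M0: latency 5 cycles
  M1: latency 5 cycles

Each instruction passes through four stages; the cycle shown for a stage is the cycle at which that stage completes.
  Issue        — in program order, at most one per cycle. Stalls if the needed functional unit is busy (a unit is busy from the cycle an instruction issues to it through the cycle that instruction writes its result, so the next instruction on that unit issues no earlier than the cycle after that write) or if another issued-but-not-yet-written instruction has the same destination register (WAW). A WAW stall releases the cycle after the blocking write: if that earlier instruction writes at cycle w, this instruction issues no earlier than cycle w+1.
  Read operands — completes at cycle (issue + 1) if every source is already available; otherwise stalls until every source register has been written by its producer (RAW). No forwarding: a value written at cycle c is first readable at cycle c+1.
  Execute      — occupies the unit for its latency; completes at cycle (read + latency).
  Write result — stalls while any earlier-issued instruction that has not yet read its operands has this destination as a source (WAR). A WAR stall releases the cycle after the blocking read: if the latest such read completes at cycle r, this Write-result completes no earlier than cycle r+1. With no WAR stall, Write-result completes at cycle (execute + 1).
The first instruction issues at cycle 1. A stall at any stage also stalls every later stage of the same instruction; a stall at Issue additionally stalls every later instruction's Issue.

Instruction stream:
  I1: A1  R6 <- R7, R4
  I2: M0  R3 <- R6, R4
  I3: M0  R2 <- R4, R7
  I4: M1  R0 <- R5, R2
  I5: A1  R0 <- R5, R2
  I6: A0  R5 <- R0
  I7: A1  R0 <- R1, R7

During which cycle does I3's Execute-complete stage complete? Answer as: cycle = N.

cycle = 19

I1 -> (1, 2, 4, 5)
I2 -> (2, 6, 11, 12)  // RAW R6: wait I1 write@5
I3 -> (13, 14, 19, 20)  // struct: M0 busy until I2 writes@12
I4 -> (14, 21, 26, 27)  // RAW R2: wait I3 write@20
I5 -> (28, 29, 31, 32)  // WAW R0: wait I4 write@27
I6 -> (29, 33, 34, 35)  // RAW R0: wait I5 write@32
I7 -> (33, 34, 36, 37)  // struct: A1 busy until I5 writes@32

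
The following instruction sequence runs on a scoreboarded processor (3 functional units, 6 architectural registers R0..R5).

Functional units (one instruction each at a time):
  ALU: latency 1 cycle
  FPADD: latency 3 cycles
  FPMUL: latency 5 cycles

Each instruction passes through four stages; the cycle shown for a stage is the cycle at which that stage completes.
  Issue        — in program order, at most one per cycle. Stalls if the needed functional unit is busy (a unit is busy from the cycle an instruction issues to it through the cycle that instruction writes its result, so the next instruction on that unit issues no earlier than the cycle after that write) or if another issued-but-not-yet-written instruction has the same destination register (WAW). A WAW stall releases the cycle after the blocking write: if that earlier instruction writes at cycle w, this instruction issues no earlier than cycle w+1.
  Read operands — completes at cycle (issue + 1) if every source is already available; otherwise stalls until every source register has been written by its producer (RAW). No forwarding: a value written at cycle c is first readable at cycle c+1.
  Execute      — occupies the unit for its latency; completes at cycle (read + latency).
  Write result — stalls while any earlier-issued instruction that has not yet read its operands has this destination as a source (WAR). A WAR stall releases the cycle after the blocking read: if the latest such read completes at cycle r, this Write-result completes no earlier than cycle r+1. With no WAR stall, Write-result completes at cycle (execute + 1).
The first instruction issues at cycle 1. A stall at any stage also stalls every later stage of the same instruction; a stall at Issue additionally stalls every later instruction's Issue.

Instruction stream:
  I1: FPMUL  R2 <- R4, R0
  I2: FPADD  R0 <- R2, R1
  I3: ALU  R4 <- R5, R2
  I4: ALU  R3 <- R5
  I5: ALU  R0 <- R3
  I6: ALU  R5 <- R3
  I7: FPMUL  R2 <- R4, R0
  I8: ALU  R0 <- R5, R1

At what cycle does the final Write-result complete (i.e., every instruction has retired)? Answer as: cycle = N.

cycle = 28

I1: IS=1 RO=2 EX=7 WR=8
I2: IS=2 RO=9 EX=12 WR=13  [RAW R2: wait I1 write@8]
I3: IS=3 RO=9 EX=10 WR=11  [RAW R2: wait I1 write@8]
I4: IS=12 RO=13 EX=14 WR=15  [struct: ALU busy until I3 writes@11]
I5: IS=16 RO=17 EX=18 WR=19  [struct: ALU busy until I4 writes@15]
I6: IS=20 RO=21 EX=22 WR=23  [struct: ALU busy until I5 writes@19]
I7: IS=21 RO=22 EX=27 WR=28
I8: IS=24 RO=25 EX=26 WR=27  [struct: ALU busy until I6 writes@23]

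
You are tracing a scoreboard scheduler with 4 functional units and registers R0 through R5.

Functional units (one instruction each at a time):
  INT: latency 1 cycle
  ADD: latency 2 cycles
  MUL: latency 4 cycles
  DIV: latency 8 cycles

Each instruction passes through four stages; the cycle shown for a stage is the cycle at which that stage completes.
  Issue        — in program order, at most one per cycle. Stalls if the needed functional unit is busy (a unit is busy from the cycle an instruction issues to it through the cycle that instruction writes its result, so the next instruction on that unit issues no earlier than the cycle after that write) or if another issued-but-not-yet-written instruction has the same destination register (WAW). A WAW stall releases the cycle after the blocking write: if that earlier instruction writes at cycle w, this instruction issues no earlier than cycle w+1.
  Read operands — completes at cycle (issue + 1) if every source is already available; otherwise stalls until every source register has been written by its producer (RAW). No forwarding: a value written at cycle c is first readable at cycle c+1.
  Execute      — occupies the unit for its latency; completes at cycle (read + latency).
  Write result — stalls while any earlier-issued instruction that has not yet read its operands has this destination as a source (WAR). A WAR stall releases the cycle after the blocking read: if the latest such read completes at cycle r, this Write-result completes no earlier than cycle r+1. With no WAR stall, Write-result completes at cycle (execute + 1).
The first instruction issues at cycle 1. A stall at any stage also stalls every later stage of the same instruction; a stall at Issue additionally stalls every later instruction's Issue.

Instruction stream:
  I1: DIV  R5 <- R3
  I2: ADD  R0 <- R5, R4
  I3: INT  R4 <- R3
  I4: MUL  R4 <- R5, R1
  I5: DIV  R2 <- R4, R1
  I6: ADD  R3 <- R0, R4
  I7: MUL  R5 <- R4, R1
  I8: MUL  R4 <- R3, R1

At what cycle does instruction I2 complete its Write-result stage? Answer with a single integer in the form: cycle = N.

cycle = 15

cycle 1: I1 issues→DIV
cycle 2: I1 reads · I2 issues→ADD
cycle 3: I3 issues→INT
cycle 4: I3 reads
cycle 5: I3 exec-done
cycle 10: I1 exec-done
cycle 11: I1 writes R5
cycle 12: I2 reads
cycle 13: I3 writes R4
cycle 14: I2 exec-done · I4 issues→MUL
cycle 15: I2 writes R0 · I4 reads · I5 issues→DIV
cycle 16: I6 issues→ADD
cycle 19: I4 exec-done
cycle 20: I4 writes R4
cycle 21: I5 reads · I6 reads · I7 issues→MUL
cycle 22: I7 reads
cycle 23: I6 exec-done
cycle 24: I6 writes R3
cycle 26: I7 exec-done
cycle 27: I7 writes R5
cycle 28: I8 issues→MUL
cycle 29: I5 exec-done · I8 reads
cycle 30: I5 writes R2
cycle 33: I8 exec-done
cycle 34: I8 writes R4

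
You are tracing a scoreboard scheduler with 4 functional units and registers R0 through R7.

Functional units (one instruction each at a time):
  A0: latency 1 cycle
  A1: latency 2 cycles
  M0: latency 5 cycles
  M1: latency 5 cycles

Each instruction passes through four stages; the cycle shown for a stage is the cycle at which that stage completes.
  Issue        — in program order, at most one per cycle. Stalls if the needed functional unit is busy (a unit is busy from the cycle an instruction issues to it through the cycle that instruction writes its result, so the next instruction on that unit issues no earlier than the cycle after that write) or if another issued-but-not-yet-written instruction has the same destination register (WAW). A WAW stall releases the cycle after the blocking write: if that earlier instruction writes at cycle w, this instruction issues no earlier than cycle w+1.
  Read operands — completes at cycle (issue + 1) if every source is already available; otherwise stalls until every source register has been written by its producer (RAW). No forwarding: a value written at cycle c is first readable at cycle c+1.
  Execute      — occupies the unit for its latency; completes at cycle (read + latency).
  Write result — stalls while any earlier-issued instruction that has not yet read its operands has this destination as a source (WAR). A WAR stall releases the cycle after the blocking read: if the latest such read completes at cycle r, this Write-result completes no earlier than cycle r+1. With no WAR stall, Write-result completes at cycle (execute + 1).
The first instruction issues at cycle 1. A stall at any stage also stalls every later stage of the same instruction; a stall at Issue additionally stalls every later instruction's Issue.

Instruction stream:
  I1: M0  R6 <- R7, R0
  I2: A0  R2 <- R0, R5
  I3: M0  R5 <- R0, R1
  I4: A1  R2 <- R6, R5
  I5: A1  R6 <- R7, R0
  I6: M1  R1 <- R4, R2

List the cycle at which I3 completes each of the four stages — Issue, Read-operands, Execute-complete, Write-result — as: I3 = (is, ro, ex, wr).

I1: IS=1 RO=2 EX=7 WR=8
I2: IS=2 RO=3 EX=4 WR=5
I3: IS=9 RO=10 EX=15 WR=16  [struct: M0 busy until I1 writes@8]
I4: IS=10 RO=17 EX=19 WR=20  [RAW R5: wait I3 write@16]
I5: IS=21 RO=22 EX=24 WR=25  [struct: A1 busy until I4 writes@20]
I6: IS=22 RO=23 EX=28 WR=29

I3 = (9, 10, 15, 16)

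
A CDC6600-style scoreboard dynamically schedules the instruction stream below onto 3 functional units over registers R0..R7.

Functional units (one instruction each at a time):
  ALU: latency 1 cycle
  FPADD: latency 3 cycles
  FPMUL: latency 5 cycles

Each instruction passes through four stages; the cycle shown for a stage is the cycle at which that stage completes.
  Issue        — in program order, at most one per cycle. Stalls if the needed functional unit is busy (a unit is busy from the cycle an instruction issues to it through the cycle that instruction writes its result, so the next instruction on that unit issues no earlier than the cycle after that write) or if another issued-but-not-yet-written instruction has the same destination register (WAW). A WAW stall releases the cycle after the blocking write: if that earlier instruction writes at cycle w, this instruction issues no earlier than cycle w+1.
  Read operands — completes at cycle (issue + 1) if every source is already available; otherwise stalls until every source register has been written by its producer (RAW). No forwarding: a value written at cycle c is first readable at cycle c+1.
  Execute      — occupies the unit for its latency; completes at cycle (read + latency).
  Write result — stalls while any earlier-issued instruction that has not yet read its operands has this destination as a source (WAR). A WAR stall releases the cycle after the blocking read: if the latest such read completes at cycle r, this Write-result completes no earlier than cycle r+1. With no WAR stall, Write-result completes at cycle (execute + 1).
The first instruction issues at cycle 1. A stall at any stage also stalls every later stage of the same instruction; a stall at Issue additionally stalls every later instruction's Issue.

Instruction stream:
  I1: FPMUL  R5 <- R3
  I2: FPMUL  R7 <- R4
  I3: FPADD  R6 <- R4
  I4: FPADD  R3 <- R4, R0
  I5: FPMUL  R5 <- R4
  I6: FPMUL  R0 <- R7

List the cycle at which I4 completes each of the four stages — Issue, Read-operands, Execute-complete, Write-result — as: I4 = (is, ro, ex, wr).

[1] issue I1 (FPMUL)
[2] I1 read-ops
[7] I1 finished on FPMUL
[8] I1→R5
[9] issue I2 (FPMUL)
[10] I2 read-ops, issue I3 (FPADD)
[11] I3 read-ops
[14] I3 finished on FPADD
[15] I2 finished on FPMUL, I3→R6
[16] I2→R7, issue I4 (FPADD)
[17] I4 read-ops, issue I5 (FPMUL)
[18] I5 read-ops
[20] I4 finished on FPADD
[21] I4→R3
[23] I5 finished on FPMUL
[24] I5→R5
[25] issue I6 (FPMUL)
[26] I6 read-ops
[31] I6 finished on FPMUL
[32] I6→R0

I4 = (16, 17, 20, 21)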